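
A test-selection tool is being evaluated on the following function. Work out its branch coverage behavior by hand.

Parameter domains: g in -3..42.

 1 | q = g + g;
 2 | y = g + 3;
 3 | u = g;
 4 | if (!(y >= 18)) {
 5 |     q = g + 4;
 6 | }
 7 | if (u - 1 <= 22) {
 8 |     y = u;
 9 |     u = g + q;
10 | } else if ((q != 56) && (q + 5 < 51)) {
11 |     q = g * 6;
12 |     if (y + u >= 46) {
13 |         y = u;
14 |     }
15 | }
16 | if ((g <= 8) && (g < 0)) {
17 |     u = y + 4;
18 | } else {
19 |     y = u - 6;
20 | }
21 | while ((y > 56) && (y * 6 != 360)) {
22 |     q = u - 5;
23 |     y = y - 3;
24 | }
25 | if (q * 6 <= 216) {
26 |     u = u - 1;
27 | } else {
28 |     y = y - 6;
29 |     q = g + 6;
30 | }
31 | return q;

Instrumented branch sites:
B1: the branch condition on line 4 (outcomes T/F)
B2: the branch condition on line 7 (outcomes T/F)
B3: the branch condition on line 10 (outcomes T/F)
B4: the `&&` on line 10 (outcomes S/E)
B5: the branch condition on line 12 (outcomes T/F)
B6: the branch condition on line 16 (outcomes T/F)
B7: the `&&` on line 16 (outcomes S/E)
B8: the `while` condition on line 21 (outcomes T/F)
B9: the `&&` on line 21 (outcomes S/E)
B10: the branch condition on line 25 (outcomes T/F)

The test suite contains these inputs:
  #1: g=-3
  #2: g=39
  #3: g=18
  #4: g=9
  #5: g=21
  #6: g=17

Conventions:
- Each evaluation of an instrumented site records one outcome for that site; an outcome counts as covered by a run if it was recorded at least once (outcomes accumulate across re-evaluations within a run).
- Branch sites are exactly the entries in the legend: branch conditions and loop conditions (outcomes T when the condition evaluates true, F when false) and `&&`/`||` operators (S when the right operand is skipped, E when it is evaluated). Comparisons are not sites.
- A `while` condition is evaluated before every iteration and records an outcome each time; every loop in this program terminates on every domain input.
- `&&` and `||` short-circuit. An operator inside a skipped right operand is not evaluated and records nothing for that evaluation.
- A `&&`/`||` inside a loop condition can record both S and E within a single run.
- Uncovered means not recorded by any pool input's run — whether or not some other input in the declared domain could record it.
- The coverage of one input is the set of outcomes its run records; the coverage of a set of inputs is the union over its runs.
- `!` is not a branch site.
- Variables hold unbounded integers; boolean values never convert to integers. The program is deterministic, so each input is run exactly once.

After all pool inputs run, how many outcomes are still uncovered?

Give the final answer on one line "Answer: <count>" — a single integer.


input #1, g=-3: outcomes B1=T, B2=T, B6=T, B7=E, B8=F, B9=S, B10=T
input #2, g=39: outcomes B1=F, B2=F, B3=F, B4=E, B6=F, B7=S, B8=F, B9=S, B10=F
input #3, g=18: outcomes B1=F, B2=T, B6=F, B7=S, B8=F, B9=S, B10=T
input #4, g=9: outcomes B1=T, B2=T, B6=F, B7=S, B8=F, B9=S, B10=T
input #5, g=21: outcomes B1=F, B2=T, B6=F, B7=S, B8=T, B8=F, B9=S, B9=E, B10=F
input #6, g=17: outcomes B1=F, B2=T, B6=F, B7=S, B8=F, B9=S, B10=T
union over the pool: B1=T, B1=F, B2=T, B2=F, B3=F, B4=E, B6=T, B6=F, B7=S, B7=E, B8=T, B8=F, B9=S, B9=E, B10=T, B10=F
uncovered (4 of 20): B3=T, B4=S, B5=T, B5=F
Answer: 4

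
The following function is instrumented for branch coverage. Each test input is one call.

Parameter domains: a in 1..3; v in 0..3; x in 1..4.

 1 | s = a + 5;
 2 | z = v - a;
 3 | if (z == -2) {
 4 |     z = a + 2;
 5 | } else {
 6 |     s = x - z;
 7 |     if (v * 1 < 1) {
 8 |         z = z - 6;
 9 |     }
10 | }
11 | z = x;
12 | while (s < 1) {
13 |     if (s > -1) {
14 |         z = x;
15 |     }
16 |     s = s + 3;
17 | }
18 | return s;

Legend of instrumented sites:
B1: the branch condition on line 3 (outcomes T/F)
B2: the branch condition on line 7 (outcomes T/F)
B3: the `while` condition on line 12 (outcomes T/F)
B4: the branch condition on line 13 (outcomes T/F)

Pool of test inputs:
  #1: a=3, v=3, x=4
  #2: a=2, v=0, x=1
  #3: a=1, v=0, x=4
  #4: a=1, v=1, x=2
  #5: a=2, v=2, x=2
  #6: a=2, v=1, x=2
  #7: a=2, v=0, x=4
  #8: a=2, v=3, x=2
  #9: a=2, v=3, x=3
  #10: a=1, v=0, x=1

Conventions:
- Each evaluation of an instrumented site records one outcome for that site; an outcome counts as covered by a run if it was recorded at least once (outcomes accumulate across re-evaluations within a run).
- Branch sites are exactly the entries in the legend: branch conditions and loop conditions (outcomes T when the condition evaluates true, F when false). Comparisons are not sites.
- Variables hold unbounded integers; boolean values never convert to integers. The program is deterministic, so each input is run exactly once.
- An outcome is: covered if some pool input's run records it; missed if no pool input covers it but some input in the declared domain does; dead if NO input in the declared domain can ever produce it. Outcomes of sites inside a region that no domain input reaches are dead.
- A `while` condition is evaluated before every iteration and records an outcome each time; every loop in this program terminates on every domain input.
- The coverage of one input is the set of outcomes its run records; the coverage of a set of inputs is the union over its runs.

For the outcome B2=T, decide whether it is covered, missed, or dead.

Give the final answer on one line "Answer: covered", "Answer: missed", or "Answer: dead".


B2=T is recorded by pool input(s) 3, 10 -> covered
Answer: covered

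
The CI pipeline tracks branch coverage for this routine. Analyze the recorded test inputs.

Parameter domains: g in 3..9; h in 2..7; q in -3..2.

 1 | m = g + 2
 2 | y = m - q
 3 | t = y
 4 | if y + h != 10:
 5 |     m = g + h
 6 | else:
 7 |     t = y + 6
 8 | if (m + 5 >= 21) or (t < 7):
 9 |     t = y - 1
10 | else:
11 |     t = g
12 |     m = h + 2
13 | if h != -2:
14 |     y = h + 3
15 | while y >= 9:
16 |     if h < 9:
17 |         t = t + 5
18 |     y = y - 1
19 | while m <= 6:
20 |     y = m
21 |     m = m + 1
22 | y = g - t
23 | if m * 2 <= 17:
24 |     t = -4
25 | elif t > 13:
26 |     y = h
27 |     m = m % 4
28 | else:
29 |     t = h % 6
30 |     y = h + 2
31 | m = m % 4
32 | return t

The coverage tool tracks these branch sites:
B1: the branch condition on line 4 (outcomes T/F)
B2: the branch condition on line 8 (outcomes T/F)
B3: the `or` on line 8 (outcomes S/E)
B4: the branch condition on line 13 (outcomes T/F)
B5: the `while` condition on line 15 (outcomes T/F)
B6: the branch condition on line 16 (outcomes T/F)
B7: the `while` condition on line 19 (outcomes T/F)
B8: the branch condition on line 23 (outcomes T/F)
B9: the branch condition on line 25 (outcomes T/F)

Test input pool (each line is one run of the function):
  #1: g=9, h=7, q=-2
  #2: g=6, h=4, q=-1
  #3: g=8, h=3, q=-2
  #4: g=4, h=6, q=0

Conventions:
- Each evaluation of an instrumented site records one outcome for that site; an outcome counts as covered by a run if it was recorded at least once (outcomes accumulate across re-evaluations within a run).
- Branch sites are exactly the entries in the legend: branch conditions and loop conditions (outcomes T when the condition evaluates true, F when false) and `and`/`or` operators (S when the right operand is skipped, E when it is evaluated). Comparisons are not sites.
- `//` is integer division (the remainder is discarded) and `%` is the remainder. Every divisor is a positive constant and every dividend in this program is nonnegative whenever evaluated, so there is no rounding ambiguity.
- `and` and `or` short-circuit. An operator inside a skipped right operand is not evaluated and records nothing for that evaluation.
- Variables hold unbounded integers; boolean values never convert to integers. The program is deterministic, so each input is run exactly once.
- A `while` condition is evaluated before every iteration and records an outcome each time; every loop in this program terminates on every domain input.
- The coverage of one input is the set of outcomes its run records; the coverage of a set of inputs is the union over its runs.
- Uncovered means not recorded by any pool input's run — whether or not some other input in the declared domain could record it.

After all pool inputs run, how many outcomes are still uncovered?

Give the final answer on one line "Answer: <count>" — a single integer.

#1 (g=9, h=7, q=-2) -> covered: B1=T, B2=T, B3=S, B4=T, B5=T, B5=F, B6=T, B7=F, B8=F, B9=T
#2 (g=6, h=4, q=-1) -> covered: B1=T, B2=F, B3=E, B4=T, B5=F, B7=T, B7=F, B8=T
#3 (g=8, h=3, q=-2) -> covered: B1=T, B2=F, B3=E, B4=T, B5=F, B7=T, B7=F, B8=T
#4 (g=4, h=6, q=0) -> covered: B1=T, B2=T, B3=E, B4=T, B5=T, B5=F, B6=T, B7=F, B8=F, B9=F
union over the pool: B1=T, B2=T, B2=F, B3=S, B3=E, B4=T, B5=T, B5=F, B6=T, B7=T, B7=F, B8=T, B8=F, B9=T, B9=F
uncovered (3 of 18): B1=F, B4=F, B6=F

Answer: 3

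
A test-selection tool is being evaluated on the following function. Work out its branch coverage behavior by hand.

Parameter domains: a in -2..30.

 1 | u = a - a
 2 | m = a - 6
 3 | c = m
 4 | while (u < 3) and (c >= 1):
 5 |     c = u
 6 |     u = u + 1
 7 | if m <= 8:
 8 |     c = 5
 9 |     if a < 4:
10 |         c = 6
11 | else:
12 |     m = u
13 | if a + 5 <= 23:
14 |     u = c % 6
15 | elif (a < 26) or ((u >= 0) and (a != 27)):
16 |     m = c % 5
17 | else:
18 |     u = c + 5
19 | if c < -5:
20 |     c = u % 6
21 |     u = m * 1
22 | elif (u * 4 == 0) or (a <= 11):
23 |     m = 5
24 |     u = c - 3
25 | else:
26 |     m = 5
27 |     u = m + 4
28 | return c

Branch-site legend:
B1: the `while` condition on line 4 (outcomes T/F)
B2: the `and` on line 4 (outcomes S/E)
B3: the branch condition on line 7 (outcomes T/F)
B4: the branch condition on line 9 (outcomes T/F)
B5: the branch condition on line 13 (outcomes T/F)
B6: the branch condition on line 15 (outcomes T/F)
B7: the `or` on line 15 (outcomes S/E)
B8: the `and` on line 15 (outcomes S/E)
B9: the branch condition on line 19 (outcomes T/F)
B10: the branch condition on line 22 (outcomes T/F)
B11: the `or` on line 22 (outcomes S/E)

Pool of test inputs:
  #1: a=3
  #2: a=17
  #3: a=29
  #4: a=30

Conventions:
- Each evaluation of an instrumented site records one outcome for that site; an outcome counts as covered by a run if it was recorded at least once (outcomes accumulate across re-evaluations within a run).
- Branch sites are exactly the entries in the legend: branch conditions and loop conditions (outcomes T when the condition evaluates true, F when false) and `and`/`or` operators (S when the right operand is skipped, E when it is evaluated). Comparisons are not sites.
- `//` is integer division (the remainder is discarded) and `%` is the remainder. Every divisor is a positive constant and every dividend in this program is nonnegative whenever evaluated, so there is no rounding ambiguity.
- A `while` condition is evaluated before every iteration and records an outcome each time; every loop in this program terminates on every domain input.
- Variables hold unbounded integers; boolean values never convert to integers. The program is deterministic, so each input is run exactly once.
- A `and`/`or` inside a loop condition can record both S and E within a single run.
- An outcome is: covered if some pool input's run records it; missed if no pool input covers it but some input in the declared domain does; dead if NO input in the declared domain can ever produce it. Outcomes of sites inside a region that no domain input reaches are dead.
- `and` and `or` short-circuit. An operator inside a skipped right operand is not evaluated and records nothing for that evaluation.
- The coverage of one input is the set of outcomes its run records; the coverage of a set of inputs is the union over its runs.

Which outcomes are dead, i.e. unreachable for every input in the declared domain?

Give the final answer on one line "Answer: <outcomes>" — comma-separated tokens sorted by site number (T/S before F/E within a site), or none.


sweeping the full domain (33 inputs) for each outcome:
  B2=S: no domain input ever produces it -> dead
  B8=S: no domain input ever produces it -> dead
  B9=T: no domain input ever produces it -> dead
  reachable outcomes have witnesses, e.g. B1=T (e.g. a=7), B1=F (e.g. a=-2), B2=E (e.g. a=-2), B3=T (e.g. a=-2)
Answer: B2=S, B8=S, B9=T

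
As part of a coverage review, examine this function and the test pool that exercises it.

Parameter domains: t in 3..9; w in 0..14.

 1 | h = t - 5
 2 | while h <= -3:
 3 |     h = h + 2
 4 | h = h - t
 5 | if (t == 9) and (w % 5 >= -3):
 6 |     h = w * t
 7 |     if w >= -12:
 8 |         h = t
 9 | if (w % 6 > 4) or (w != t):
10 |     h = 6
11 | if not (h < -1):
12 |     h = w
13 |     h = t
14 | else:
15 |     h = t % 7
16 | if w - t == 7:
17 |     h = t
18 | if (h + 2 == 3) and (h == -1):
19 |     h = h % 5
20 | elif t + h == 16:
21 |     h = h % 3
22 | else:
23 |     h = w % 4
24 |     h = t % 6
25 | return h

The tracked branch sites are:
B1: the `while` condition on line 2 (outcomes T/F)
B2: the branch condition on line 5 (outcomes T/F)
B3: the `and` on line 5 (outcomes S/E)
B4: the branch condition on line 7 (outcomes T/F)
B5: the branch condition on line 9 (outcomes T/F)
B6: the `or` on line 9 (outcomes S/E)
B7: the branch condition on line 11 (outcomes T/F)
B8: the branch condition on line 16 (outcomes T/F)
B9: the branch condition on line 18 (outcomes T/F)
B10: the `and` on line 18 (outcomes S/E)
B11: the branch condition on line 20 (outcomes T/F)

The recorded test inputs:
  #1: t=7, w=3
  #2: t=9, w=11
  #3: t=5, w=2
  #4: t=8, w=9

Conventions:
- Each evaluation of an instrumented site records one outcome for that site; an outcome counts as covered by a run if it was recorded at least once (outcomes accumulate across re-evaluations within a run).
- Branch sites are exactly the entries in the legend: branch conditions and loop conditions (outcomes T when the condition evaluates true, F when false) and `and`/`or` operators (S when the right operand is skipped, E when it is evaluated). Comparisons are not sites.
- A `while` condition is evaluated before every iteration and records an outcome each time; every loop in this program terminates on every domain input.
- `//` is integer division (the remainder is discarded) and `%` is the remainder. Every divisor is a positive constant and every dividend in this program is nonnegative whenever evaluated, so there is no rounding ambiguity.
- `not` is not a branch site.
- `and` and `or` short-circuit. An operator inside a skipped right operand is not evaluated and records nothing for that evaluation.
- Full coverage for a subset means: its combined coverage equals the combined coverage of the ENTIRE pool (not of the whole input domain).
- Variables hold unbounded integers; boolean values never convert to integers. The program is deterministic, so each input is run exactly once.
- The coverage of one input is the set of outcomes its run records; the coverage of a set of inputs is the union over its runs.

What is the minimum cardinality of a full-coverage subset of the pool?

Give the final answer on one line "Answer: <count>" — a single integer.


input #1 (t=7, w=3): events B1->F, B3->S, B2->F, B6->E, B5->T, B7->T, B8->F, B10->S, B9->F, B11->F; covers B1=F, B2=F, B3=S, B5=T, B6=E, B7=T, B8=F, B9=F, B10=S, B11=F
input #2 (t=9, w=11): events B1->F, B3->E, B2->T, B4->T, B6->S, B5->T, B7->T, B8->F, B10->S, B9->F, B11->F; covers B1=F, B2=T, B3=E, B4=T, B5=T, B6=S, B7=T, B8=F, B9=F, B10=S, B11=F
input #3 (t=5, w=2): events B1->F, B3->S, B2->F, B6->E, B5->T, B7->T, B8->F, B10->S, B9->F, B11->F; covers B1=F, B2=F, B3=S, B5=T, B6=E, B7=T, B8=F, B9=F, B10=S, B11=F
input #4 (t=8, w=9): events B1->F, B3->S, B2->F, B6->E, B5->T, B7->T, B8->F, B10->S, B9->F, B11->T; covers B1=F, B2=F, B3=S, B5=T, B6=E, B7=T, B8=F, B9=F, B10=S, B11=T
union over all inputs: B1=F, B2=T, B2=F, B3=S, B3=E, B4=T, B5=T, B6=S, B6=E, B7=T, B8=F, B9=F, B10=S, B11=T, B11=F (15 outcomes)
no size-1 subset reaches all 15 outcomes (best union: 11/15)
inputs {2, 4} (size 2) cover everything; no size-2 subset with a lexicographically smaller index list covers all 15
Answer: 2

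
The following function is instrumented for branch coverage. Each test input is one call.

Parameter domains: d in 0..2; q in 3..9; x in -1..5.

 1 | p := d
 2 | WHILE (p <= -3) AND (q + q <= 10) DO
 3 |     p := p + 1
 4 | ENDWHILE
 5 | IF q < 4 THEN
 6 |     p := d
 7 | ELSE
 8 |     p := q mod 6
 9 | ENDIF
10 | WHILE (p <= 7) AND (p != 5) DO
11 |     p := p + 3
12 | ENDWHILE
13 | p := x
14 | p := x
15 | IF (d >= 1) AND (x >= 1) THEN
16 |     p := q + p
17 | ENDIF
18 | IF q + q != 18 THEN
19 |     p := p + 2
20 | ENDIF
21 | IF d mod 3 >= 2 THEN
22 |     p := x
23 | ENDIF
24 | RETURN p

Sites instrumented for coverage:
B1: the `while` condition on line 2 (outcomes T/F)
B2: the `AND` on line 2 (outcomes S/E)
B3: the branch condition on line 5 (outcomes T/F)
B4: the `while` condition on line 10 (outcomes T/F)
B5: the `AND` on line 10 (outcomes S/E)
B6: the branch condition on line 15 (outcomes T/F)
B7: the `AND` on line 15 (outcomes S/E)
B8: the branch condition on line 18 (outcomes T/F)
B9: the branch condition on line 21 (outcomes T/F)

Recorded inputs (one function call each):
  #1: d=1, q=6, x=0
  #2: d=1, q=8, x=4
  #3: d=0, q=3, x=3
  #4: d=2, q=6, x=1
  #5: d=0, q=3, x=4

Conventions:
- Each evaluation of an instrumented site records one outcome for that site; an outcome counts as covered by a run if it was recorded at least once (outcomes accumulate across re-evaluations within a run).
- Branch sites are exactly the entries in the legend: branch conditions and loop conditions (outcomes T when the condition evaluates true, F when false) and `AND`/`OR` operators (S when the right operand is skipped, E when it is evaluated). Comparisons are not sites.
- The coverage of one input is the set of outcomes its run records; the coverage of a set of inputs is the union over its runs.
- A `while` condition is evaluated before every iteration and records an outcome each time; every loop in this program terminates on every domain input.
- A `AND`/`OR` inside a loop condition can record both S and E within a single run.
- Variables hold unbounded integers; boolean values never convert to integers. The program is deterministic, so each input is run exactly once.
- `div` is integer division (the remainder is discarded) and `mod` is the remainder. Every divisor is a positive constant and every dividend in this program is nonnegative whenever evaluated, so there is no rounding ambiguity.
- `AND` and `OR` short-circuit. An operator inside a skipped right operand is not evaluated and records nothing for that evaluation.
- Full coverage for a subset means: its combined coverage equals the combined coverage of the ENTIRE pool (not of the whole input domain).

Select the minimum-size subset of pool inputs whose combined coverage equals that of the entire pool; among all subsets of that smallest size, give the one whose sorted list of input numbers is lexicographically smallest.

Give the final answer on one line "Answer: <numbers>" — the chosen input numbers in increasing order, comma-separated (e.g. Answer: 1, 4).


#1 (d=1, q=6, x=0) -> B2->S, B1->F, B3->F, B5->E, B4->T, B5->E, B4->T, B5->E, B4->T, B5->S, B4->F, B7->E, B6->F, B8->T, ...; covered: B1=F, B2=S, B3=F, B4=T, B4=F, B5=S, B5=E, B6=F, B7=E, B8=T, B9=F
#2 (d=1, q=8, x=4) -> B2->S, B1->F, B3->F, B5->E, B4->T, B5->E, B4->F, B7->E, B6->T, B8->T, B9->F; covered: B1=F, B2=S, B3=F, B4=T, B4=F, B5=E, B6=T, B7=E, B8=T, B9=F
#3 (d=0, q=3, x=3) -> B2->S, B1->F, B3->T, B5->E, B4->T, B5->E, B4->T, B5->E, B4->T, B5->S, B4->F, B7->S, B6->F, B8->T, ...; covered: B1=F, B2=S, B3=T, B4=T, B4=F, B5=S, B5=E, B6=F, B7=S, B8=T, B9=F
#4 (d=2, q=6, x=1) -> B2->S, B1->F, B3->F, B5->E, B4->T, B5->E, B4->T, B5->E, B4->T, B5->S, B4->F, B7->E, B6->T, B8->T, ...; covered: B1=F, B2=S, B3=F, B4=T, B4=F, B5=S, B5=E, B6=T, B7=E, B8=T, B9=T
#5 (d=0, q=3, x=4) -> B2->S, B1->F, B3->T, B5->E, B4->T, B5->E, B4->T, B5->E, B4->T, B5->S, B4->F, B7->S, B6->F, B8->T, ...; covered: B1=F, B2=S, B3=T, B4=T, B4=F, B5=S, B5=E, B6=F, B7=S, B8=T, B9=F
the full pool covers 15 outcomes: B1=F, B2=S, B3=T, B3=F, B4=T, B4=F, B5=S, B5=E, B6=T, B6=F, B7=S, B7=E, B8=T, B9=T, B9=F
no size-1 subset reaches all 15 outcomes (best union: 11/15)
inputs {3, 4} (size 2) cover everything; no size-2 subset with a lexicographically smaller index list covers all 15
Answer: 3, 4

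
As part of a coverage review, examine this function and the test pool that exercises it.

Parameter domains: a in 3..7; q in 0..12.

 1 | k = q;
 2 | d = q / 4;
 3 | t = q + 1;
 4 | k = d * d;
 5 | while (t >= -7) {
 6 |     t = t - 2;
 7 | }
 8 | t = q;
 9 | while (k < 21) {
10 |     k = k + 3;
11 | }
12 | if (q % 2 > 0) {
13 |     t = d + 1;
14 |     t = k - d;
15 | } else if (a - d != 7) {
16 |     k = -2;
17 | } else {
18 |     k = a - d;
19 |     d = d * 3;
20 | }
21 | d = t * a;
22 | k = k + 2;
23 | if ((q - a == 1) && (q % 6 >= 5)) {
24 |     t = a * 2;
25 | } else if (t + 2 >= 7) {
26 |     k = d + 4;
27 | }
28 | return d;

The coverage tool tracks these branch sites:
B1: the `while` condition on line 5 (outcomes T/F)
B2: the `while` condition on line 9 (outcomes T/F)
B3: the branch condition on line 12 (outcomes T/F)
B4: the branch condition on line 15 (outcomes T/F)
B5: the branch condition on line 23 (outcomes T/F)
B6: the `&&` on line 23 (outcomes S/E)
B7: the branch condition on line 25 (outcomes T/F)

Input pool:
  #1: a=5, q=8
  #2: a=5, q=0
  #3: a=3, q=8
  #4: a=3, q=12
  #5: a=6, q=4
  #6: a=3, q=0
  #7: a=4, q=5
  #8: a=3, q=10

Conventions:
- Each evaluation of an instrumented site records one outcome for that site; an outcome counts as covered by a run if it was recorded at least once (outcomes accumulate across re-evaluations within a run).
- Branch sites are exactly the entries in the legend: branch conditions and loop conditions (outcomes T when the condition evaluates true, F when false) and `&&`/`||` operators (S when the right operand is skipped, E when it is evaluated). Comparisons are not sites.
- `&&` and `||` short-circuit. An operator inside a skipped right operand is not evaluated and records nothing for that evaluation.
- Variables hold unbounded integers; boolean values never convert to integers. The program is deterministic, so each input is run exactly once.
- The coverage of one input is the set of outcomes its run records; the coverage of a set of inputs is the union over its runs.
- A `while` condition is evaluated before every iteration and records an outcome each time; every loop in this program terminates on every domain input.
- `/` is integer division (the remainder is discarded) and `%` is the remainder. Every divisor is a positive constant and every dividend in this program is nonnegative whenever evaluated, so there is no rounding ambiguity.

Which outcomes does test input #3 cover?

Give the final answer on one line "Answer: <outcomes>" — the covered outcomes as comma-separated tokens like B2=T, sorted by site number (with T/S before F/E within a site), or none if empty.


Tracing the run of input #3 (a=3, q=8):
  B1->T, B1->T, B1->T, B1->T, B1->T, B1->T, B1->T, B1->T, B1->T, B1->F
  B2->T, B2->T, B2->T, B2->T, B2->T, B2->T, B2->F, B3->F, B4->T, B6->S
  B5->F, B7->T
deduplicating events, the covered set is: B1=T, B1=F, B2=T, B2=F, B3=F, B4=T, B5=F, B6=S, B7=T
Answer: B1=T, B1=F, B2=T, B2=F, B3=F, B4=T, B5=F, B6=S, B7=T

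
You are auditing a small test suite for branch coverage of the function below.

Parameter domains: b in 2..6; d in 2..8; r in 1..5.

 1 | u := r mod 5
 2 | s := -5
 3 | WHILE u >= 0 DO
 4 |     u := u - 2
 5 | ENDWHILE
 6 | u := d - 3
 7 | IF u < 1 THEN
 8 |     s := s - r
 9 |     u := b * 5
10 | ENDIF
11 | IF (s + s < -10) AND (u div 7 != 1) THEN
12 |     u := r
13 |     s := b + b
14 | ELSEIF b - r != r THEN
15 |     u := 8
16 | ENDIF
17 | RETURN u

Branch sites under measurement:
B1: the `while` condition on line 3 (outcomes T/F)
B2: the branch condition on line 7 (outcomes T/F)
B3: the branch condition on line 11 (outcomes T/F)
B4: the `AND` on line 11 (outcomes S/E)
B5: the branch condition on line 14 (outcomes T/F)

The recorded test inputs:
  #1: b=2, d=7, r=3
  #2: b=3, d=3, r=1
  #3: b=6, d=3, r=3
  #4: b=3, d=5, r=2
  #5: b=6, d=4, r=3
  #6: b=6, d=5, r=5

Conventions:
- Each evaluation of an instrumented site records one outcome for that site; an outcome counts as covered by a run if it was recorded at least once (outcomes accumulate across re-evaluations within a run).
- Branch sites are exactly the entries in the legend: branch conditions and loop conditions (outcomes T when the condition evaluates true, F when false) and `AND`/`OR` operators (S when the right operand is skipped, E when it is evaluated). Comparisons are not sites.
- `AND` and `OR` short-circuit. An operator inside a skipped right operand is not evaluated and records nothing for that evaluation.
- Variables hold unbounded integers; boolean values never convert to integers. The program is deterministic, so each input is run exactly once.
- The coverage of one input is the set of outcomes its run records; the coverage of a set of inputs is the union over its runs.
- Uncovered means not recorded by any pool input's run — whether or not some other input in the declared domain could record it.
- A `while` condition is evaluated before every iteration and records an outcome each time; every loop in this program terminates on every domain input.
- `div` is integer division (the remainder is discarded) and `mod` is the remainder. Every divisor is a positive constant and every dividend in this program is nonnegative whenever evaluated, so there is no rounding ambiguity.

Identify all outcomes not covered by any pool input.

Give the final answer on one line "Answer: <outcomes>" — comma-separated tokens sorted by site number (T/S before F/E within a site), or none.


#1 (b=2, d=7, r=3) -> B1->T, B1->T, B1->F, B2->F, B4->S, B3->F, B5->T; covered: B1=T, B1=F, B2=F, B3=F, B4=S, B5=T
#2 (b=3, d=3, r=1) -> B1->T, B1->F, B2->T, B4->E, B3->T; covered: B1=T, B1=F, B2=T, B3=T, B4=E
#3 (b=6, d=3, r=3) -> B1->T, B1->T, B1->F, B2->T, B4->E, B3->T; covered: B1=T, B1=F, B2=T, B3=T, B4=E
#4 (b=3, d=5, r=2) -> B1->T, B1->T, B1->F, B2->F, B4->S, B3->F, B5->T; covered: B1=T, B1=F, B2=F, B3=F, B4=S, B5=T
#5 (b=6, d=4, r=3) -> B1->T, B1->T, B1->F, B2->F, B4->S, B3->F, B5->F; covered: B1=T, B1=F, B2=F, B3=F, B4=S, B5=F
#6 (b=6, d=5, r=5) -> B1->T, B1->F, B2->F, B4->S, B3->F, B5->T; covered: B1=T, B1=F, B2=F, B3=F, B4=S, B5=T
union over the pool: B1=T, B1=F, B2=T, B2=F, B3=T, B3=F, B4=S, B4=E, B5=T, B5=F
uncovered (0 of 10): none
Answer: none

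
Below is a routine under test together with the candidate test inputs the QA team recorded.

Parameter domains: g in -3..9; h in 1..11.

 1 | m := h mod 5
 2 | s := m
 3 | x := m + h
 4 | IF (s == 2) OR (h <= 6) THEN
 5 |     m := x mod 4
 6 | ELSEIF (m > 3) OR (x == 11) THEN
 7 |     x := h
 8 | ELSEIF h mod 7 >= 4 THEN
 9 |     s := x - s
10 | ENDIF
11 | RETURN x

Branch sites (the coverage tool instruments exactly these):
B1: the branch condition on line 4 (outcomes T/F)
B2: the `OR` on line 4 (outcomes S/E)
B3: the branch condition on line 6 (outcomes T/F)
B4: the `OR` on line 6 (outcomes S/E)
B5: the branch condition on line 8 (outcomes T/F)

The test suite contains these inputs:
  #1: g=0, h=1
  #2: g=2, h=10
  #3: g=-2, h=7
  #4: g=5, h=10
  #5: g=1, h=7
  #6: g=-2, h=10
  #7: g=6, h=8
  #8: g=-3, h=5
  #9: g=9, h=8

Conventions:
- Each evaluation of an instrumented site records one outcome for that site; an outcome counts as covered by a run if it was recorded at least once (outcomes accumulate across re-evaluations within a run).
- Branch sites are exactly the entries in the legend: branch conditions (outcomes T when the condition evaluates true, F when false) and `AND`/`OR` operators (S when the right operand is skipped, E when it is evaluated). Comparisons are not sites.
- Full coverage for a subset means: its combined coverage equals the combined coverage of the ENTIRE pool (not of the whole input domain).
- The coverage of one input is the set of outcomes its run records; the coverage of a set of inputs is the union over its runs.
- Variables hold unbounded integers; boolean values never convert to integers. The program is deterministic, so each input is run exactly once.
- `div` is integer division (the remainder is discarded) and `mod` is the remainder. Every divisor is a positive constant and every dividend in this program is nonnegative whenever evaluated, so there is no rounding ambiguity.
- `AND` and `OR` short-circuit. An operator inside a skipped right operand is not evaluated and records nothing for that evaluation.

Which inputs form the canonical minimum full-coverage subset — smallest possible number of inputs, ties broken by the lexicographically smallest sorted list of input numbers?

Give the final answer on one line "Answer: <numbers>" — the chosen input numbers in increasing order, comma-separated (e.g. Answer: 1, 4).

run #1 (g=0, h=1) records B1=T, B2=E
run #2 (g=2, h=10) records B1=F, B2=E, B3=F, B4=E, B5=F
run #3 (g=-2, h=7) records B1=T, B2=S
run #4 (g=5, h=10) records B1=F, B2=E, B3=F, B4=E, B5=F
run #5 (g=1, h=7) records B1=T, B2=S
run #6 (g=-2, h=10) records B1=F, B2=E, B3=F, B4=E, B5=F
run #7 (g=6, h=8) records B1=F, B2=E, B3=T, B4=E
run #8 (g=-3, h=5) records B1=T, B2=E
run #9 (g=9, h=8) records B1=F, B2=E, B3=T, B4=E
together the pool reaches 8 outcomes: B1=T, B1=F, B2=S, B2=E, B3=T, B3=F, B4=E, B5=F
every size-1 subset falls short of the 8 outcomes (best: 5/8)
every size-2 subset falls short of the 8 outcomes (best: 7/8)
size 3: inputs {2, 3, 7} cover all 8 outcomes, and no lexicographically smaller subset of this size does

Answer: 2, 3, 7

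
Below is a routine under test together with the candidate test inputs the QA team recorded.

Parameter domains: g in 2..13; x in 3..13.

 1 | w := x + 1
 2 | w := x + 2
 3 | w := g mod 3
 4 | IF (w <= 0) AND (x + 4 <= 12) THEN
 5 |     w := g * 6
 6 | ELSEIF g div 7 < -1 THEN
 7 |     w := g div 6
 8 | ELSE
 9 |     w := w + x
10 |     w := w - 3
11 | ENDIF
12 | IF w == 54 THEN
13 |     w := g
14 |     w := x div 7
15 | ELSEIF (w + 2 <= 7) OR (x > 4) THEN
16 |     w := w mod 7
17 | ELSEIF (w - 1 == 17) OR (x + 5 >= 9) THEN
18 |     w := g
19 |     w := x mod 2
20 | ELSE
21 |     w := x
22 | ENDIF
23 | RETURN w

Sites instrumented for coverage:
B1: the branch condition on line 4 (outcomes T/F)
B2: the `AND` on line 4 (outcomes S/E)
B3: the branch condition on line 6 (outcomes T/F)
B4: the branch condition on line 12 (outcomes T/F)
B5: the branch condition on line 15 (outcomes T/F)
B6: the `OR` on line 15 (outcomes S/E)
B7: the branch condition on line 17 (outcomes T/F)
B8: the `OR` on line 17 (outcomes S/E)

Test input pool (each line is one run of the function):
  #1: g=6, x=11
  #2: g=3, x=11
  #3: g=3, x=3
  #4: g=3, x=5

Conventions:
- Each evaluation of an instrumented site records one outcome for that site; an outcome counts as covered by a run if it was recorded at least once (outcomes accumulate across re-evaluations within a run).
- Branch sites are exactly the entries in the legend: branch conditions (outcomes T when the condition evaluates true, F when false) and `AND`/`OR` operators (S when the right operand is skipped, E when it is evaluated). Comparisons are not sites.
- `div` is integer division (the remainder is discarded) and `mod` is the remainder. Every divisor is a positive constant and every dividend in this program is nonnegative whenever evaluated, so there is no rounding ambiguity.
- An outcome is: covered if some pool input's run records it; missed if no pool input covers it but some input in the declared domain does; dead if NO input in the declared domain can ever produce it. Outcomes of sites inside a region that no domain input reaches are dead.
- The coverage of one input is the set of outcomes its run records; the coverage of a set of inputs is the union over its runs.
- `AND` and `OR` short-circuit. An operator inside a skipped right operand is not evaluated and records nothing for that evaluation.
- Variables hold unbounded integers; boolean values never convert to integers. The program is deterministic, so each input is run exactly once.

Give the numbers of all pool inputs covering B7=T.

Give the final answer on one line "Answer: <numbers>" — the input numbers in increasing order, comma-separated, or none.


input #1 (g=6, x=11): never hits B7=T
input #2 (g=3, x=11): never hits B7=T
input #3 (g=3, x=3): hits B7=T
input #4 (g=3, x=5): never hits B7=T
Answer: 3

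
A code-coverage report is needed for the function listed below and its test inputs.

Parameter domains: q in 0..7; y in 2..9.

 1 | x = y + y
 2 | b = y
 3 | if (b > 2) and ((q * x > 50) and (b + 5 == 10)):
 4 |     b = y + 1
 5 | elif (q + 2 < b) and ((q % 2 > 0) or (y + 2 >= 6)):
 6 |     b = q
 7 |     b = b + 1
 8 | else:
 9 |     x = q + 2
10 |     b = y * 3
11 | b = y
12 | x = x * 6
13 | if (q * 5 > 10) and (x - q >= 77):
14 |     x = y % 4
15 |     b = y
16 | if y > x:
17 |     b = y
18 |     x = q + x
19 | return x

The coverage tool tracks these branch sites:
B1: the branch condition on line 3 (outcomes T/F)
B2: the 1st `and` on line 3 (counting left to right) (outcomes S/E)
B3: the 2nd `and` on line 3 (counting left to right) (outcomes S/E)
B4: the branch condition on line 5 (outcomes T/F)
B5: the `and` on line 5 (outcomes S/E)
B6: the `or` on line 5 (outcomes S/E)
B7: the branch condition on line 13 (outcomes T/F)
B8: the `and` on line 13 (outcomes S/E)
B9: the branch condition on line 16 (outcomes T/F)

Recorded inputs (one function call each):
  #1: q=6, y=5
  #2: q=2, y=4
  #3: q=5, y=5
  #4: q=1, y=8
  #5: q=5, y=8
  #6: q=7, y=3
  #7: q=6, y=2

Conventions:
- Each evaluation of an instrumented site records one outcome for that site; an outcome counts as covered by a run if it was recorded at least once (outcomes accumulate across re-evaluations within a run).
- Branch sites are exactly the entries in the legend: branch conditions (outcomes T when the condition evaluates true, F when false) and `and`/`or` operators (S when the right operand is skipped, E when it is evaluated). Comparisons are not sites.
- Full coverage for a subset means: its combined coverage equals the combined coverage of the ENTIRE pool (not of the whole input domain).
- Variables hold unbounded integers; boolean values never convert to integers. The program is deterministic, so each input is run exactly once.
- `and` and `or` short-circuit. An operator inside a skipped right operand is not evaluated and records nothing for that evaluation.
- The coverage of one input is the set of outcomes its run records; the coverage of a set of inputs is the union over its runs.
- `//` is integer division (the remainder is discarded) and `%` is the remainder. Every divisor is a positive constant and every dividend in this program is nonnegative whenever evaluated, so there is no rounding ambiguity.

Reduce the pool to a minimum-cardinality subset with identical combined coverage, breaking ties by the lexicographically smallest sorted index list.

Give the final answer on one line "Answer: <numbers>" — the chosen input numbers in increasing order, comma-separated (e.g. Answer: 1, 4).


input #1 (q=6, y=5): covers B1=T, B2=E, B3=E, B7=F, B8=E, B9=F
input #2 (q=2, y=4): covers B1=F, B2=E, B3=S, B4=F, B5=S, B7=F, B8=S, B9=F
input #3 (q=5, y=5): covers B1=F, B2=E, B3=S, B4=F, B5=S, B7=F, B8=E, B9=F
input #4 (q=1, y=8): covers B1=F, B2=E, B3=S, B4=T, B5=E, B6=S, B7=F, B8=S, B9=F
input #5 (q=5, y=8): covers B1=F, B2=E, B3=E, B4=T, B5=E, B6=S, B7=T, B8=E, B9=T
input #6 (q=7, y=3): covers B1=F, B2=E, B3=S, B4=F, B5=S, B7=F, B8=E, B9=F
input #7 (q=6, y=2): covers B1=F, B2=S, B4=F, B5=S, B7=F, B8=E, B9=F
the full pool covers 17 outcomes: B1=T, B1=F, B2=S, B2=E, B3=S, B3=E, B4=T, B4=F, B5=S, B5=E, B6=S, B7=T, B7=F, B8=S, B8=E, B9=T, B9=F
no size-1 subset reaches all 17 outcomes (best union: 9/17)
no size-2 subset reaches all 17 outcomes (best union: 15/17)
no size-3 subset reaches all 17 outcomes (best union: 16/17)
at size 4, {1, 2, 5, 7} reaches all 17 outcomes; every lexicographically earlier size-4 subset fails
Answer: 1, 2, 5, 7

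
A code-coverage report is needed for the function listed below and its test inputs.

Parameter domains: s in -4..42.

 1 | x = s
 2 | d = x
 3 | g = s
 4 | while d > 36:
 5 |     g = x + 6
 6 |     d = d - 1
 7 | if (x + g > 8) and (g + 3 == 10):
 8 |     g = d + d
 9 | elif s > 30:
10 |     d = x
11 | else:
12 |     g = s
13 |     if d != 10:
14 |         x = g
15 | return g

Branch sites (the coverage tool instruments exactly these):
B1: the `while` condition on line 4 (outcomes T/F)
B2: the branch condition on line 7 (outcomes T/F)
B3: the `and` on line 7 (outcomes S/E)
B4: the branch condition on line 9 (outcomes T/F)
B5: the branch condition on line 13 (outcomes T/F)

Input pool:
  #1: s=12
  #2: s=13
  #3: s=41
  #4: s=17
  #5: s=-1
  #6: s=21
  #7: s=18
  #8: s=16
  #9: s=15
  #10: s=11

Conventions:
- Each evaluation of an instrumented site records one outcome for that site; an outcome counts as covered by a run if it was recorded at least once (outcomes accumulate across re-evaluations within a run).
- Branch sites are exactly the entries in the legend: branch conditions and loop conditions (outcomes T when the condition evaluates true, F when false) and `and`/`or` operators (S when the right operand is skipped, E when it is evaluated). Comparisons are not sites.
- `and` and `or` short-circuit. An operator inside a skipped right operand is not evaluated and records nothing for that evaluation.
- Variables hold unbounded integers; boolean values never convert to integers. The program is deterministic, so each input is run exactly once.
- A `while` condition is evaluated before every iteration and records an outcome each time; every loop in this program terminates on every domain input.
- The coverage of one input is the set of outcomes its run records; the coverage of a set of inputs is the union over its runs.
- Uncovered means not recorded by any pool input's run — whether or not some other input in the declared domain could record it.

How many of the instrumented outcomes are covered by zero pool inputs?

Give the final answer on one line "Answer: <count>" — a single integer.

#1 (s=12) -> covered: B1=F, B2=F, B3=E, B4=F, B5=T
#2 (s=13) -> covered: B1=F, B2=F, B3=E, B4=F, B5=T
#3 (s=41) -> covered: B1=T, B1=F, B2=F, B3=E, B4=T
#4 (s=17) -> covered: B1=F, B2=F, B3=E, B4=F, B5=T
#5 (s=-1) -> covered: B1=F, B2=F, B3=S, B4=F, B5=T
#6 (s=21) -> covered: B1=F, B2=F, B3=E, B4=F, B5=T
#7 (s=18) -> covered: B1=F, B2=F, B3=E, B4=F, B5=T
#8 (s=16) -> covered: B1=F, B2=F, B3=E, B4=F, B5=T
#9 (s=15) -> covered: B1=F, B2=F, B3=E, B4=F, B5=T
#10 (s=11) -> covered: B1=F, B2=F, B3=E, B4=F, B5=T
union over the pool: B1=T, B1=F, B2=F, B3=S, B3=E, B4=T, B4=F, B5=T
uncovered (2 of 10): B2=T, B5=F

Answer: 2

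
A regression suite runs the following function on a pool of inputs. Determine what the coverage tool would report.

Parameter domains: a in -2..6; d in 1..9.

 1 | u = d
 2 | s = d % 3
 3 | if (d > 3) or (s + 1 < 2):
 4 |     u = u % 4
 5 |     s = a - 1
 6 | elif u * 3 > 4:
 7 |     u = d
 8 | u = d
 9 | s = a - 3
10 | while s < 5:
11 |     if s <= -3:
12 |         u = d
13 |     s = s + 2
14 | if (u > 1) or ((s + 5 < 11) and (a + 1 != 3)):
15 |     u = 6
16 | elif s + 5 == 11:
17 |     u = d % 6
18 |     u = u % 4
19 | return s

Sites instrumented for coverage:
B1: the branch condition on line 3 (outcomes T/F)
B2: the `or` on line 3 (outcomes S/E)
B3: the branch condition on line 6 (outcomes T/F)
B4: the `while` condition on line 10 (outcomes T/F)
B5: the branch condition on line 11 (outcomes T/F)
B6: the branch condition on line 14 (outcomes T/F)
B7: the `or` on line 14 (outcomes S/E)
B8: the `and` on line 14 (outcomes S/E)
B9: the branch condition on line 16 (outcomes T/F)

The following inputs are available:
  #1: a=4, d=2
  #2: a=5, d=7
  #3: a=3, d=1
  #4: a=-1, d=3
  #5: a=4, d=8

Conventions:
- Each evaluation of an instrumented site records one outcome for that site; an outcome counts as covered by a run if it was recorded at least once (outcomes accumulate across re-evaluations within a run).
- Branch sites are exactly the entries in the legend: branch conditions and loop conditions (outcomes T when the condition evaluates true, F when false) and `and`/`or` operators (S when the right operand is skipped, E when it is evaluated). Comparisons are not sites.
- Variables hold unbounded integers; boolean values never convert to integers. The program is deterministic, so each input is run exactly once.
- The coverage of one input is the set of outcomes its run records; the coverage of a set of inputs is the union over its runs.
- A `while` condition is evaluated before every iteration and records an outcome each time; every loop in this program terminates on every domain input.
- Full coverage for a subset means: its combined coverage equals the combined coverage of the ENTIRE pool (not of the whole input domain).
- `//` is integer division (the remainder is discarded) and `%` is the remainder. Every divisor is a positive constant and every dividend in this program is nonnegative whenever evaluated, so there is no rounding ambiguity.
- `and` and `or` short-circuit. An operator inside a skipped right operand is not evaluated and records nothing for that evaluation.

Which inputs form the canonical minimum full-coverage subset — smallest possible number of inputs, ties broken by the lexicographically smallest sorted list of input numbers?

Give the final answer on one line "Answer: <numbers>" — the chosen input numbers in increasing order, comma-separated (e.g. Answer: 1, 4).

test 1 (a=4, d=2) fires B2->E, B1->F, B3->T, B4->T, B5->F, B4->T, B5->F, B4->F, B7->S, B6->T; hits B1=F, B2=E, B3=T, B4=T, B4=F, B5=F, B6=T, B7=S
test 2 (a=5, d=7) fires B2->S, B1->T, B4->T, B5->F, B4->T, B5->F, B4->F, B7->S, B6->T; hits B1=T, B2=S, B4=T, B4=F, B5=F, B6=T, B7=S
test 3 (a=3, d=1) fires B2->E, B1->F, B3->F, B4->T, B5->F, B4->T, B5->F, B4->T, B5->F, B4->F, B7->E, B8->S, B6->F, B9->T; hits B1=F, B2=E, B3=F, B4=T, B4=F, B5=F, B6=F, B7=E, B8=S, B9=T
test 4 (a=-1, d=3) fires B2->E, B1->T, B4->T, B5->T, B4->T, B5->F, B4->T, B5->F, B4->T, B5->F, B4->T, B5->F, B4->F, B7->S, ...; hits B1=T, B2=E, B4=T, B4=F, B5=T, B5=F, B6=T, B7=S
test 5 (a=4, d=8) fires B2->S, B1->T, B4->T, B5->F, B4->T, B5->F, B4->F, B7->S, B6->T; hits B1=T, B2=S, B4=T, B4=F, B5=F, B6=T, B7=S
union over all inputs: B1=T, B1=F, B2=S, B2=E, B3=T, B3=F, B4=T, B4=F, B5=T, B5=F, B6=T, B6=F, B7=S, B7=E, B8=S, B9=T (16 outcomes)
every size-1 subset falls short of the 16 outcomes (best: 10/16)
every size-2 subset falls short of the 16 outcomes (best: 14/16)
every size-3 subset falls short of the 16 outcomes (best: 15/16)
the canonical winner is {1, 2, 3, 4}: size 4, full 16-outcome coverage, earliest index list among size-4 covers

Answer: 1, 2, 3, 4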